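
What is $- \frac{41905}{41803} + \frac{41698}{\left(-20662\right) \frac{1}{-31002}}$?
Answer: $\frac{1589375490467}{25403929} \approx 62564.0$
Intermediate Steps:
$- \frac{41905}{41803} + \frac{41698}{\left(-20662\right) \frac{1}{-31002}} = \left(-41905\right) \frac{1}{41803} + \frac{41698}{\left(-20662\right) \left(- \frac{1}{31002}\right)} = - \frac{2465}{2459} + \frac{41698}{\frac{10331}{15501}} = - \frac{2465}{2459} + 41698 \cdot \frac{15501}{10331} = - \frac{2465}{2459} + \frac{646360698}{10331} = \frac{1589375490467}{25403929}$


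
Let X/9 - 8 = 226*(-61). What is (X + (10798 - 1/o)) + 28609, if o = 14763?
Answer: -1248875986/14763 ≈ -84595.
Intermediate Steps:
X = -124002 (X = 72 + 9*(226*(-61)) = 72 + 9*(-13786) = 72 - 124074 = -124002)
(X + (10798 - 1/o)) + 28609 = (-124002 + (10798 - 1/14763)) + 28609 = (-124002 + 159410873/14763) + 28609 = -1671230653/14763 + 28609 = -1248875986/14763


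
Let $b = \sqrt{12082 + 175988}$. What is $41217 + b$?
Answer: $41217 + \sqrt{188070} \approx 41651.0$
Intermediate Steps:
$b = \sqrt{188070} \approx 433.67$
$41217 + b = 41217 + \sqrt{188070}$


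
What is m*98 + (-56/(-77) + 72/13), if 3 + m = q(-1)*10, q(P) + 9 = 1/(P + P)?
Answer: -1372476/143 ≈ -9597.7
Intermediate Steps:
q(P) = -9 + 1/(2*P) (q(P) = -9 + 1/(P + P) = -9 + 1/(2*P))
m = -98 (m = -3 + (-9 + (1/2)/(-1))*10 = -3 + (-9 + (1/2)*(-1))*10 = -3 + (-9 - 1/2)*10 = -3 - 19/2*10 = -3 - 95 = -98)
m*98 + (-56/(-77) + 72/13) = -98*98 + (-56/(-77) + 72/13) = -9604 + (-56*(-1/77) + 72*(1/13)) = -9604 + (8/11 + 72/13) = -9604 + 896/143 = -1372476/143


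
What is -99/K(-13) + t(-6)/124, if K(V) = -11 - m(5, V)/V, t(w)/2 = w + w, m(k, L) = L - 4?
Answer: 38937/4960 ≈ 7.8502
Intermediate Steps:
m(k, L) = -4 + L
t(w) = 4*w (t(w) = 2*(w + w) = 2*(2*w) = 4*w)
K(V) = -11 - (-4 + V)/V
-99/K(-13) + t(-6)/124 = -99/(-12 + 4/(-13)) + (4*(-6))/124 = -99/(-12 + 4*(-1/13)) - 24*1/124 = -99/(-12 - 4/13) - 6/31 = -99/(-160/13) - 6/31 = -99*(-13/160) - 6/31 = 1287/160 - 6/31 = 38937/4960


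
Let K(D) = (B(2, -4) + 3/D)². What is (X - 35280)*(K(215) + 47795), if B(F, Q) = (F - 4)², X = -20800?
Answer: -24788129911104/9245 ≈ -2.6812e+9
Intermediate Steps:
B(F, Q) = (-4 + F)²
K(D) = (4 + 3/D)² (K(D) = ((-4 + 2)² + 3/D)² = ((-2)² + 3/D)² = (4 + 3/D)²)
(X - 35280)*(K(215) + 47795) = (-20800 - 35280)*((3 + 4*215)²/215² + 47795) = -56080*((3 + 860)²/46225 + 47795) = -56080*((1/46225)*863² + 47795) = -56080*((1/46225)*744769 + 47795) = -56080*(744769/46225 + 47795) = -56080*2210068644/46225 = -24788129911104/9245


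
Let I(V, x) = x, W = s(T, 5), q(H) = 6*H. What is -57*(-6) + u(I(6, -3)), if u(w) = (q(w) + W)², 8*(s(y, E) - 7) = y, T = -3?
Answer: 30169/64 ≈ 471.39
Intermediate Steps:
s(y, E) = 7 + y/8
W = 53/8 (W = 7 + (⅛)*(-3) = 7 - 3/8 = 53/8 ≈ 6.6250)
u(w) = (53/8 + 6*w)² (u(w) = (6*w + 53/8)² = (53/8 + 6*w)²)
-57*(-6) + u(I(6, -3)) = -57*(-6) + (53 + 48*(-3))²/64 = 342 + (53 - 144)²/64 = 342 + (1/64)*(-91)² = 342 + (1/64)*8281 = 342 + 8281/64 = 30169/64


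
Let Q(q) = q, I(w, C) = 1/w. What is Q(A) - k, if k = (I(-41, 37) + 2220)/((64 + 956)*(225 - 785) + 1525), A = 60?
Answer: 1401491519/23356675 ≈ 60.004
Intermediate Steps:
k = -91019/23356675 (k = (1/(-41) + 2220)/((64 + 956)*(225 - 785) + 1525) = (-1/41 + 2220)/(1020*(-560) + 1525) = 91019/(41*(-571200 + 1525)) = (91019/41)/(-569675) = (91019/41)*(-1/569675) = -91019/23356675 ≈ -0.0038969)
Q(A) - k = 60 - 1*(-91019/23356675) = 60 + 91019/23356675 = 1401491519/23356675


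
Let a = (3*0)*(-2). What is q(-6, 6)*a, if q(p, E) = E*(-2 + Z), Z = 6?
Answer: 0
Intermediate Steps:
q(p, E) = 4*E (q(p, E) = E*(-2 + 6) = E*4 = 4*E)
a = 0 (a = 0*(-2) = 0)
q(-6, 6)*a = (4*6)*0 = 24*0 = 0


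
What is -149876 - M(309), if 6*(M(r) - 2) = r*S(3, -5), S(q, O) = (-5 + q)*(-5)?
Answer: -150393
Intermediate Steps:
S(q, O) = 25 - 5*q
M(r) = 2 + 5*r/3 (M(r) = 2 + (r*(25 - 5*3))/6 = 2 + (r*(25 - 15))/6 = 2 + (r*10)/6 = 2 + (10*r)/6 = 2 + 5*r/3)
-149876 - M(309) = -149876 - (2 + (5/3)*309) = -149876 - (2 + 515) = -149876 - 1*517 = -149876 - 517 = -150393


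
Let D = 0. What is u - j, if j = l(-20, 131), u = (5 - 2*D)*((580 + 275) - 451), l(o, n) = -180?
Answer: 2200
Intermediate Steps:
u = 2020 (u = (5 - 2*0)*((580 + 275) - 451) = (5 + 0)*(855 - 451) = 5*404 = 2020)
j = -180
u - j = 2020 - 1*(-180) = 2020 + 180 = 2200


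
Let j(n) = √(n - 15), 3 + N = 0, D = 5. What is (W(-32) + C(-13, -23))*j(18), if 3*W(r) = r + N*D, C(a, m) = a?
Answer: -86*√3/3 ≈ -49.652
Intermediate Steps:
N = -3 (N = -3 + 0 = -3)
W(r) = -5 + r/3 (W(r) = (r - 3*5)/3 = (r - 15)/3 = (-15 + r)/3 = -5 + r/3)
j(n) = √(-15 + n)
(W(-32) + C(-13, -23))*j(18) = ((-5 + (⅓)*(-32)) - 13)*√(-15 + 18) = ((-5 - 32/3) - 13)*√3 = (-47/3 - 13)*√3 = -86*√3/3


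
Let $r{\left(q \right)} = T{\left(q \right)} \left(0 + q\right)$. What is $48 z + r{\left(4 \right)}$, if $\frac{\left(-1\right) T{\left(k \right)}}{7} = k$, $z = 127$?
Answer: $5984$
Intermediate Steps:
$T{\left(k \right)} = - 7 k$
$r{\left(q \right)} = - 7 q^{2}$ ($r{\left(q \right)} = - 7 q \left(0 + q\right) = - 7 q q = - 7 q^{2}$)
$48 z + r{\left(4 \right)} = 48 \cdot 127 - 7 \cdot 4^{2} = 6096 - 112 = 5984$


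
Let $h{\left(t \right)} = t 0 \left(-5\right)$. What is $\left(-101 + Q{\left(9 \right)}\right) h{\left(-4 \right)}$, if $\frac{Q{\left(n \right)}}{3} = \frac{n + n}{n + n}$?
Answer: $0$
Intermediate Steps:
$Q{\left(n \right)} = 3$ ($Q{\left(n \right)} = 3 \frac{n + n}{n + n} = 3 \frac{2 n}{2 n} = 3 \cdot 2 n \frac{1}{2 n} = 3 \cdot 1 = 3$)
$h{\left(t \right)} = 0$ ($h{\left(t \right)} = 0 \left(-5\right) = 0$)
$\left(-101 + Q{\left(9 \right)}\right) h{\left(-4 \right)} = \left(-101 + 3\right) 0 = \left(-98\right) 0 = 0$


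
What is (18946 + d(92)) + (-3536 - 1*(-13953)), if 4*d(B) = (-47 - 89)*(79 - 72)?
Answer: 29125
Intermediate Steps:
d(B) = -238 (d(B) = ((-47 - 89)*(79 - 72))/4 = (-136*7)/4 = (¼)*(-952) = -238)
(18946 + d(92)) + (-3536 - 1*(-13953)) = (18946 - 238) + (-3536 - 1*(-13953)) = 18708 + (-3536 + 13953) = 18708 + 10417 = 29125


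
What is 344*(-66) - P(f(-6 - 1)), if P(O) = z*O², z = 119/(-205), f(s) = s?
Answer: -4648489/205 ≈ -22676.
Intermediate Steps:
z = -119/205 (z = 119*(-1/205) = -119/205 ≈ -0.58049)
P(O) = -119*O²/205
344*(-66) - P(f(-6 - 1)) = 344*(-66) - (-119)*(-6 - 1)²/205 = -22704 - (-119)*(-7)²/205 = -22704 - (-119)*49/205 = -22704 - 1*(-5831/205) = -22704 + 5831/205 = -4648489/205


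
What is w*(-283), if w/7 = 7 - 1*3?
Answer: -7924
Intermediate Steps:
w = 28 (w = 7*(7 - 1*3) = 7*(7 - 3) = 7*4 = 28)
w*(-283) = 28*(-283) = -7924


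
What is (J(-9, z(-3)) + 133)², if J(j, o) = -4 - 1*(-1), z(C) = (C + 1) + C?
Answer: 16900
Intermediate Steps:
z(C) = 1 + 2*C (z(C) = (1 + C) + C = 1 + 2*C)
J(j, o) = -3 (J(j, o) = -4 + 1 = -3)
(J(-9, z(-3)) + 133)² = (-3 + 133)² = 130² = 16900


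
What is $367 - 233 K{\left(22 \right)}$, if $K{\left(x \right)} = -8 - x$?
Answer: $7357$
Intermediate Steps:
$367 - 233 K{\left(22 \right)} = 367 - 233 \left(-8 - 22\right) = 367 - -6990 = 367 + 6990 = 7357$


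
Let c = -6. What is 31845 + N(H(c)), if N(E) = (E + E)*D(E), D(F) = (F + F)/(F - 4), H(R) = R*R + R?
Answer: 415785/13 ≈ 31983.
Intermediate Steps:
H(R) = R + R² (H(R) = R² + R = R + R²)
D(F) = 2*F/(-4 + F) (D(F) = (2*F)/(-4 + F) = 2*F/(-4 + F))
N(E) = 4*E²/(-4 + E) (N(E) = (E + E)*(2*E/(-4 + E)) = (2*E)*(2*E/(-4 + E)) = 4*E²/(-4 + E))
31845 + N(H(c)) = 31845 + 4*(-6*(1 - 6))²/(-4 - 6*(1 - 6)) = 31845 + 4*(-6*(-5))²/(-4 - 6*(-5)) = 31845 + 4*30²/(-4 + 30) = 31845 + 4*900/26 = 31845 + 4*900*(1/26) = 31845 + 1800/13 = 415785/13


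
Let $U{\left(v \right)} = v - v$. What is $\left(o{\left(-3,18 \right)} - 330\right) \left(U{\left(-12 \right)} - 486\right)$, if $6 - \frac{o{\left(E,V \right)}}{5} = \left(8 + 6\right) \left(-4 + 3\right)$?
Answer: $111780$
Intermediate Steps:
$o{\left(E,V \right)} = 100$ ($o{\left(E,V \right)} = 30 - 5 \left(8 + 6\right) \left(-4 + 3\right) = 30 - 5 \cdot 14 \left(-1\right) = 30 - -70 = 30 + 70 = 100$)
$U{\left(v \right)} = 0$
$\left(o{\left(-3,18 \right)} - 330\right) \left(U{\left(-12 \right)} - 486\right) = \left(100 - 330\right) \left(0 - 486\right) = \left(-230\right) \left(-486\right) = 111780$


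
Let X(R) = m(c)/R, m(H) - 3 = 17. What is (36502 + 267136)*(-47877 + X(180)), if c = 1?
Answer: -130835185096/9 ≈ -1.4537e+10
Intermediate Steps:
m(H) = 20 (m(H) = 3 + 17 = 20)
X(R) = 20/R
(36502 + 267136)*(-47877 + X(180)) = (36502 + 267136)*(-47877 + 20/180) = 303638*(-47877 + 20*(1/180)) = 303638*(-47877 + ⅑) = 303638*(-430892/9) = -130835185096/9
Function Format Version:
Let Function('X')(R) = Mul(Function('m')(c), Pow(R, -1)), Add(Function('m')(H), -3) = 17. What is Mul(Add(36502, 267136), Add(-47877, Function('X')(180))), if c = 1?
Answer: Rational(-130835185096, 9) ≈ -1.4537e+10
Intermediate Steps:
Function('m')(H) = 20 (Function('m')(H) = Add(3, 17) = 20)
Function('X')(R) = Mul(20, Pow(R, -1))
Mul(Add(36502, 267136), Add(-47877, Function('X')(180))) = Mul(Add(36502, 267136), Add(-47877, Mul(20, Pow(180, -1)))) = Mul(303638, Add(-47877, Mul(20, Rational(1, 180)))) = Mul(303638, Add(-47877, Rational(1, 9))) = Mul(303638, Rational(-430892, 9)) = Rational(-130835185096, 9)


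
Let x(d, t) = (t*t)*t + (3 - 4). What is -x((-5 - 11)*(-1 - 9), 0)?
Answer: 1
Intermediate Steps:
x(d, t) = -1 + t³ (x(d, t) = t²*t - 1 = t³ - 1 = -1 + t³)
-x((-5 - 11)*(-1 - 9), 0) = -(-1 + 0³) = -(-1 + 0) = -1*(-1) = 1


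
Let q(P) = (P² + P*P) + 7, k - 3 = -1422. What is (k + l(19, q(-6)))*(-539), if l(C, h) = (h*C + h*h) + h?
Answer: -3450678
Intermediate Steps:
k = -1419 (k = 3 - 1422 = -1419)
q(P) = 7 + 2*P² (q(P) = (P² + P²) + 7 = 2*P² + 7 = 7 + 2*P²)
l(C, h) = h + h² + C*h (l(C, h) = (C*h + h²) + h = (h² + C*h) + h = h + h² + C*h)
(k + l(19, q(-6)))*(-539) = (-1419 + (7 + 2*(-6)²)*(1 + 19 + (7 + 2*(-6)²)))*(-539) = (-1419 + (7 + 2*36)*(1 + 19 + (7 + 2*36)))*(-539) = (-1419 + (7 + 72)*(1 + 19 + (7 + 72)))*(-539) = (-1419 + 79*(1 + 19 + 79))*(-539) = (-1419 + 79*99)*(-539) = (-1419 + 7821)*(-539) = 6402*(-539) = -3450678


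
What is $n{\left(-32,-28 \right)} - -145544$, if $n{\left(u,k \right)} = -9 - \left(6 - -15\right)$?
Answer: $145514$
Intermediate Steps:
$n{\left(u,k \right)} = -30$ ($n{\left(u,k \right)} = -9 - \left(6 + 15\right) = -9 - 21 = -30$)
$n{\left(-32,-28 \right)} - -145544 = -30 - -145544 = -30 + 145544 = 145514$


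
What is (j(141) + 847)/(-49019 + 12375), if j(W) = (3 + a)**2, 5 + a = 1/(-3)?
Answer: -1918/82449 ≈ -0.023263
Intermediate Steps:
a = -16/3 (a = -5 + 1/(-3) = -5 + 1*(-1/3) = -5 - 1/3 = -16/3 ≈ -5.3333)
j(W) = 49/9 (j(W) = (3 - 16/3)**2 = (-7/3)**2 = 49/9)
(j(141) + 847)/(-49019 + 12375) = (49/9 + 847)/(-49019 + 12375) = (7672/9)/(-36644) = (7672/9)*(-1/36644) = -1918/82449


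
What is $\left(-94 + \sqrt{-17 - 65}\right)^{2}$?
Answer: $\left(94 - i \sqrt{82}\right)^{2} \approx 8754.0 - 1702.4 i$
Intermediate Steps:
$\left(-94 + \sqrt{-17 - 65}\right)^{2} = \left(-94 + \sqrt{-82}\right)^{2} = \left(-94 + i \sqrt{82}\right)^{2}$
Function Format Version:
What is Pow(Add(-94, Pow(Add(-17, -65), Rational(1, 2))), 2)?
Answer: Pow(Add(94, Mul(-1, I, Pow(82, Rational(1, 2)))), 2) ≈ Add(8754.0, Mul(-1702.4, I))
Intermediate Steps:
Pow(Add(-94, Pow(Add(-17, -65), Rational(1, 2))), 2) = Pow(Add(-94, Pow(-82, Rational(1, 2))), 2) = Pow(Add(-94, Mul(I, Pow(82, Rational(1, 2)))), 2)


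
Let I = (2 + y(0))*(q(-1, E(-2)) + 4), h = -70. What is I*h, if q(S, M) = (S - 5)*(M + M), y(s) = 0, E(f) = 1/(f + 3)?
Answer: 1120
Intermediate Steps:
E(f) = 1/(3 + f)
q(S, M) = 2*M*(-5 + S) (q(S, M) = (-5 + S)*(2*M) = 2*M*(-5 + S))
I = -16 (I = (2 + 0)*(2*(-5 - 1)/(3 - 2) + 4) = 2*(2*(-6)/1 + 4) = 2*(2*1*(-6) + 4) = 2*(-12 + 4) = 2*(-8) = -16)
I*h = -16*(-70) = 1120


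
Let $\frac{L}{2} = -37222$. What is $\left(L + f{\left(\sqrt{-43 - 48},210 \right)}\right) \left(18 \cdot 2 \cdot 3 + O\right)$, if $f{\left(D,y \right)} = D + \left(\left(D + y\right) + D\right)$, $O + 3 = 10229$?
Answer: $-767134156 + 31002 i \sqrt{91} \approx -7.6713 \cdot 10^{8} + 2.9574 \cdot 10^{5} i$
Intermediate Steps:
$O = 10226$ ($O = -3 + 10229 = 10226$)
$f{\left(D,y \right)} = y + 3 D$ ($f{\left(D,y \right)} = D + \left(y + 2 D\right) = y + 3 D$)
$L = -74444$ ($L = 2 \left(-37222\right) = -74444$)
$\left(L + f{\left(\sqrt{-43 - 48},210 \right)}\right) \left(18 \cdot 2 \cdot 3 + O\right) = \left(-74444 + \left(210 + 3 \sqrt{-43 - 48}\right)\right) \left(18 \cdot 2 \cdot 3 + 10226\right) = \left(-74444 + \left(210 + 3 \sqrt{-91}\right)\right) \left(36 \cdot 3 + 10226\right) = \left(-74444 + \left(210 + 3 i \sqrt{91}\right)\right) \left(108 + 10226\right) = \left(-74444 + \left(210 + 3 i \sqrt{91}\right)\right) 10334 = \left(-74234 + 3 i \sqrt{91}\right) 10334 = -767134156 + 31002 i \sqrt{91}$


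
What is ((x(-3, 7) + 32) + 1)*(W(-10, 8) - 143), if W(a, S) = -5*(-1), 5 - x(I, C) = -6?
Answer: -6072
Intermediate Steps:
x(I, C) = 11 (x(I, C) = 5 - 1*(-6) = 5 + 6 = 11)
W(a, S) = 5
((x(-3, 7) + 32) + 1)*(W(-10, 8) - 143) = ((11 + 32) + 1)*(5 - 143) = (43 + 1)*(-138) = 44*(-138) = -6072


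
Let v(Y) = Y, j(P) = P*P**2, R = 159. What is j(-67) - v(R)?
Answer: -300922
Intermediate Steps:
j(P) = P**3
j(-67) - v(R) = (-67)**3 - 1*159 = -300763 - 159 = -300922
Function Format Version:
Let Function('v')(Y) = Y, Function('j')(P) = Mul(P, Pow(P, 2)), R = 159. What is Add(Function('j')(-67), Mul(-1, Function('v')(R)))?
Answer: -300922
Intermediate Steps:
Function('j')(P) = Pow(P, 3)
Add(Function('j')(-67), Mul(-1, Function('v')(R))) = Add(Pow(-67, 3), Mul(-1, 159)) = Add(-300763, -159) = -300922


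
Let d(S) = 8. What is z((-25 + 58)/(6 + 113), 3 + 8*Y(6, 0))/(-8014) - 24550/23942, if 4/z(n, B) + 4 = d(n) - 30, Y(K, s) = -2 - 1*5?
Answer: -639405054/623581361 ≈ -1.0254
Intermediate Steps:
Y(K, s) = -7 (Y(K, s) = -2 - 5 = -7)
z(n, B) = -2/13 (z(n, B) = 4/(-4 + (8 - 30)) = 4/(-4 - 22) = 4/(-26) = 4*(-1/26) = -2/13)
z((-25 + 58)/(6 + 113), 3 + 8*Y(6, 0))/(-8014) - 24550/23942 = -2/13/(-8014) - 24550/23942 = -2/13*(-1/8014) - 24550*1/23942 = 1/52091 - 12275/11971 = -639405054/623581361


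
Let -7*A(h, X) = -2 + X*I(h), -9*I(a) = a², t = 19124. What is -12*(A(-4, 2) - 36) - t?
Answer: -392732/21 ≈ -18702.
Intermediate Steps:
I(a) = -a²/9
A(h, X) = 2/7 + X*h²/63 (A(h, X) = -(-2 + X*(-h²/9))/7 = -(-2 - X*h²/9)/7 = 2/7 + X*h²/63)
-12*(A(-4, 2) - 36) - t = -12*((2/7 + (1/63)*2*(-4)²) - 36) - 1*19124 = -12*((2/7 + (1/63)*2*16) - 36) - 19124 = -12*((2/7 + 32/63) - 36) - 19124 = -12*(50/63 - 36) - 19124 = -12*(-2218/63) - 19124 = 8872/21 - 19124 = -392732/21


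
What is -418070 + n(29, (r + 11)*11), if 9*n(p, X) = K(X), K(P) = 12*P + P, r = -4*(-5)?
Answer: -3758197/9 ≈ -4.1758e+5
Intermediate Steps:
r = 20
K(P) = 13*P
n(p, X) = 13*X/9 (n(p, X) = (13*X)/9 = 13*X/9)
-418070 + n(29, (r + 11)*11) = -418070 + 13*((20 + 11)*11)/9 = -418070 + 13*(31*11)/9 = -418070 + (13/9)*341 = -418070 + 4433/9 = -3758197/9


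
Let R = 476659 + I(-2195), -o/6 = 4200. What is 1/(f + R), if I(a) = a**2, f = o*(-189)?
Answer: 1/10057484 ≈ 9.9428e-8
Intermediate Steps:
o = -25200 (o = -6*4200 = -25200)
f = 4762800 (f = -25200*(-189) = 4762800)
R = 5294684 (R = 476659 + (-2195)**2 = 476659 + 4818025 = 5294684)
1/(f + R) = 1/(4762800 + 5294684) = 1/10057484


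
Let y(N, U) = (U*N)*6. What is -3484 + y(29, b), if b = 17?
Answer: -526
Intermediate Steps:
y(N, U) = 6*N*U (y(N, U) = (N*U)*6 = 6*N*U)
-3484 + y(29, b) = -3484 + 6*29*17 = -3484 + 2958 = -526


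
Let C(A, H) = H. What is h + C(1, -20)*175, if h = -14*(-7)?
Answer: -3402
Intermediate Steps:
h = 98
h + C(1, -20)*175 = 98 - 20*175 = 98 - 3500 = -3402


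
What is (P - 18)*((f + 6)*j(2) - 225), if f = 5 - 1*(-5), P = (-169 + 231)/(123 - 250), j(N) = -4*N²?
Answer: 1129388/127 ≈ 8892.8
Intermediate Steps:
P = -62/127 (P = 62/(-127) = 62*(-1/127) = -62/127 ≈ -0.48819)
f = 10 (f = 5 + 5 = 10)
(P - 18)*((f + 6)*j(2) - 225) = (-62/127 - 18)*((10 + 6)*(-4*2²) - 225) = -2348*(16*(-4*4) - 225)/127 = -2348*(16*(-16) - 225)/127 = -2348*(-256 - 225)/127 = -2348/127*(-481) = 1129388/127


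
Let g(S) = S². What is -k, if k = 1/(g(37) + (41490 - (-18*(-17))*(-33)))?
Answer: -1/52957 ≈ -1.8883e-5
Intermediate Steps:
k = 1/52957 (k = 1/(37² + (41490 - (-18*(-17))*(-33))) = 1/(1369 + (41490 - 306*(-33))) = 1/(1369 + (41490 - 1*(-10098))) = 1/(1369 + (41490 + 10098)) = 1/(1369 + 51588) = 1/52957 ≈ 1.8883e-5)
-k = -1*1/52957 = -1/52957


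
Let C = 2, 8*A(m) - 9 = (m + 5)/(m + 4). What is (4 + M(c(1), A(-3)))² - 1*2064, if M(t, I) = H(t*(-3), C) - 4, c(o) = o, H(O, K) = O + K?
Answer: -2063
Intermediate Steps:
A(m) = 9/8 + (5 + m)/(8*(4 + m)) (A(m) = 9/8 + ((m + 5)/(m + 4))/8 = 9/8 + ((5 + m)/(4 + m))/8 = 9/8 + (5 + m)/(8*(4 + m)))
H(O, K) = K + O
M(t, I) = -2 - 3*t (M(t, I) = (2 + t*(-3)) - 4 = (2 - 3*t) - 4 = -2 - 3*t)
(4 + M(c(1), A(-3)))² - 1*2064 = (4 + (-2 - 3*1))² - 1*2064 = (4 + (-2 - 3))² - 2064 = (4 - 5)² - 2064 = (-1)² - 2064 = 1 - 2064 = -2063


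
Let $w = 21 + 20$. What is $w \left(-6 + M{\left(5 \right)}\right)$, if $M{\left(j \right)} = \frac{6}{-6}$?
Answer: $-287$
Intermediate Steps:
$M{\left(j \right)} = -1$ ($M{\left(j \right)} = 6 \left(- \frac{1}{6}\right) = -1$)
$w = 41$
$w \left(-6 + M{\left(5 \right)}\right) = 41 \left(-6 - 1\right) = 41 \left(-7\right) = -287$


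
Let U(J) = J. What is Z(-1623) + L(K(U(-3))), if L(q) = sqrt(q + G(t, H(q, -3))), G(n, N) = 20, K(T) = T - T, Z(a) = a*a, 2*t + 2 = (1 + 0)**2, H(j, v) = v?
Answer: 2634129 + 2*sqrt(5) ≈ 2.6341e+6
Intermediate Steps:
t = -1/2 (t = -1 + (1 + 0)**2/2 = -1 + (1/2)*1**2 = -1 + (1/2)*1 = -1 + 1/2 = -1/2 ≈ -0.50000)
Z(a) = a**2
K(T) = 0
L(q) = sqrt(20 + q) (L(q) = sqrt(q + 20) = sqrt(20 + q))
Z(-1623) + L(K(U(-3))) = (-1623)**2 + sqrt(20 + 0) = 2634129 + sqrt(20) = 2634129 + 2*sqrt(5)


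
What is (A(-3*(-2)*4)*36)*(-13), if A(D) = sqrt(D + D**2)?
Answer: -4680*sqrt(6) ≈ -11464.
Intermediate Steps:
(A(-3*(-2)*4)*36)*(-13) = (sqrt((-3*(-2)*4)*(1 - 3*(-2)*4))*36)*(-13) = (sqrt((6*4)*(1 + 6*4))*36)*(-13) = (sqrt(24*(1 + 24))*36)*(-13) = (sqrt(24*25)*36)*(-13) = (sqrt(600)*36)*(-13) = ((10*sqrt(6))*36)*(-13) = (360*sqrt(6))*(-13) = -4680*sqrt(6)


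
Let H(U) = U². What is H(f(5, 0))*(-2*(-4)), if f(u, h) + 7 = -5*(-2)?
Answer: 72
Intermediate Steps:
f(u, h) = 3 (f(u, h) = -7 - 5*(-2) = -7 + 10 = 3)
H(f(5, 0))*(-2*(-4)) = 3²*(-2*(-4)) = 9*8 = 72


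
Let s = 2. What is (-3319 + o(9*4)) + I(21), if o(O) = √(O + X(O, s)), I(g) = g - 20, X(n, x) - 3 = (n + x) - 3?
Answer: -3318 + √74 ≈ -3309.4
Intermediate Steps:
X(n, x) = n + x (X(n, x) = 3 + ((n + x) - 3) = 3 + (-3 + n + x) = n + x)
I(g) = -20 + g
o(O) = √(2 + 2*O) (o(O) = √(O + (O + 2)) = √(O + (2 + O)) = √(2 + 2*O))
(-3319 + o(9*4)) + I(21) = (-3319 + √(2 + 2*(9*4))) + (-20 + 21) = (-3319 + √(2 + 2*36)) + 1 = (-3319 + √(2 + 72)) + 1 = (-3319 + √74) + 1 = -3318 + √74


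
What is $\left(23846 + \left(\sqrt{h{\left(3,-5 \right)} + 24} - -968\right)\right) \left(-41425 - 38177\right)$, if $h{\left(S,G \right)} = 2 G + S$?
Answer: $-1975244028 - 79602 \sqrt{17} \approx -1.9756 \cdot 10^{9}$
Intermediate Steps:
$h{\left(S,G \right)} = S + 2 G$
$\left(23846 + \left(\sqrt{h{\left(3,-5 \right)} + 24} - -968\right)\right) \left(-41425 - 38177\right) = \left(23846 + \left(\sqrt{\left(3 + 2 \left(-5\right)\right) + 24} - -968\right)\right) \left(-41425 - 38177\right) = \left(23846 + \left(\sqrt{\left(3 - 10\right) + 24} + 968\right)\right) \left(-79602\right) = \left(23846 + \left(\sqrt{-7 + 24} + 968\right)\right) \left(-79602\right) = \left(23846 + \left(\sqrt{17} + 968\right)\right) \left(-79602\right) = \left(23846 + \left(968 + \sqrt{17}\right)\right) \left(-79602\right) = \left(24814 + \sqrt{17}\right) \left(-79602\right) = -1975244028 - 79602 \sqrt{17}$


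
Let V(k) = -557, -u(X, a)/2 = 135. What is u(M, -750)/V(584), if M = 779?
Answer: 270/557 ≈ 0.48474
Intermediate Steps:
u(X, a) = -270 (u(X, a) = -2*135 = -270)
u(M, -750)/V(584) = -270/(-557) = -270*(-1/557) = 270/557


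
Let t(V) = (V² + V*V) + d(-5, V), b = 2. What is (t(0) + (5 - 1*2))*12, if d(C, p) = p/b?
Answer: 36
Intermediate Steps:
d(C, p) = p/2
t(V) = V/2 + 2*V² (t(V) = (V² + V*V) + V/2 = (V² + V²) + V/2 = 2*V² + V/2 = V/2 + 2*V²)
(t(0) + (5 - 1*2))*12 = ((½)*0*(1 + 4*0) + (5 - 1*2))*12 = ((½)*0*(1 + 0) + (5 - 2))*12 = ((½)*0*1 + 3)*12 = (0 + 3)*12 = 3*12 = 36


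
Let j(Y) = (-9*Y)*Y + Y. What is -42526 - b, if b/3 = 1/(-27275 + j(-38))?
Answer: -1714180531/40309 ≈ -42526.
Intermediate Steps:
j(Y) = Y - 9*Y**2 (j(Y) = -9*Y**2 + Y = Y - 9*Y**2)
b = -3/40309 (b = 3/(-27275 - 38*(1 - 9*(-38))) = 3/(-27275 - 38*(1 + 342)) = 3/(-27275 - 38*343) = 3/(-27275 - 13034) = 3/(-40309) = 3*(-1/40309) = -3/40309 ≈ -7.4425e-5)
-42526 - b = -42526 - 1*(-3/40309) = -42526 + 3/40309 = -1714180531/40309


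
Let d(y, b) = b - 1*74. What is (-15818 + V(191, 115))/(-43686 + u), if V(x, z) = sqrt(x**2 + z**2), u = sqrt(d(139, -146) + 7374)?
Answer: 345512574/954229721 - 21843*sqrt(49706)/954229721 - 7*sqrt(1814269)/954229721 + 55363*sqrt(146)/954229721 ≈ 0.35767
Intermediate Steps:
d(y, b) = -74 + b (d(y, b) = b - 74 = -74 + b)
u = 7*sqrt(146) (u = sqrt((-74 - 146) + 7374) = sqrt(-220 + 7374) = sqrt(7154) = 7*sqrt(146) ≈ 84.581)
(-15818 + V(191, 115))/(-43686 + u) = (-15818 + sqrt(191**2 + 115**2))/(-43686 + 7*sqrt(146)) = (-15818 + sqrt(36481 + 13225))/(-43686 + 7*sqrt(146)) = (-15818 + sqrt(49706))/(-43686 + 7*sqrt(146))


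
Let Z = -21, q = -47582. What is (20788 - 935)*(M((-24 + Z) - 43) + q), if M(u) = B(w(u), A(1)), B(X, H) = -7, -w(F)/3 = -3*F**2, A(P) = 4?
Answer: -944784417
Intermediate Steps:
w(F) = 9*F**2 (w(F) = -(-9)*F**2 = 9*F**2)
M(u) = -7
(20788 - 935)*(M((-24 + Z) - 43) + q) = (20788 - 935)*(-7 - 47582) = 19853*(-47589) = -944784417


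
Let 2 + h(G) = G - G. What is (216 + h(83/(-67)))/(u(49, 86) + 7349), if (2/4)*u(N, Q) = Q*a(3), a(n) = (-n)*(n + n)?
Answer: 214/4253 ≈ 0.050317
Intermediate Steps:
a(n) = -2*n² (a(n) = (-n)*(2*n) = -2*n²)
h(G) = -2 (h(G) = -2 + (G - G) = -2 + 0 = -2)
u(N, Q) = -36*Q (u(N, Q) = 2*(Q*(-2*3²)) = 2*(Q*(-2*9)) = 2*(Q*(-18)) = 2*(-18*Q) = -36*Q)
(216 + h(83/(-67)))/(u(49, 86) + 7349) = (216 - 2)/(-36*86 + 7349) = 214/(-3096 + 7349) = 214/4253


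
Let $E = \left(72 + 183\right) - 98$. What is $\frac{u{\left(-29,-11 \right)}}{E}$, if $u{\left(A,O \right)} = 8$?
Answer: $\frac{8}{157} \approx 0.050955$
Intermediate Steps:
$E = 157$ ($E = 255 - 98 = 157$)
$\frac{u{\left(-29,-11 \right)}}{E} = \frac{8}{157}$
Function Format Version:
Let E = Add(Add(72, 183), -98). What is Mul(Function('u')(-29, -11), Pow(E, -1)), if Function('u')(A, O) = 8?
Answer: Rational(8, 157) ≈ 0.050955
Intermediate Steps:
E = 157 (E = Add(255, -98) = 157)
Mul(Function('u')(-29, -11), Pow(E, -1)) = Mul(8, Pow(157, -1)) = Mul(8, Rational(1, 157)) = Rational(8, 157)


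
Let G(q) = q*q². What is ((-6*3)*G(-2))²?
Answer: 20736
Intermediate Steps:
G(q) = q³
((-6*3)*G(-2))² = (-6*3*(-2)³)² = (-18*(-8))² = 144² = 20736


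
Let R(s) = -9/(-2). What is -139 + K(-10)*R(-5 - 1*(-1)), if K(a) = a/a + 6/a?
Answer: -686/5 ≈ -137.20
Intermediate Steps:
R(s) = 9/2 (R(s) = -9*(-1/2) = 9/2)
K(a) = 1 + 6/a
-139 + K(-10)*R(-5 - 1*(-1)) = -139 + ((6 - 10)/(-10))*(9/2) = -139 - 1/10*(-4)*(9/2) = -139 + (2/5)*(9/2) = -139 + 9/5 = -686/5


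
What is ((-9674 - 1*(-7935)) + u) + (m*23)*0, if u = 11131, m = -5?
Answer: 9392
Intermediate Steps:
((-9674 - 1*(-7935)) + u) + (m*23)*0 = ((-9674 - 1*(-7935)) + 11131) - 5*23*0 = ((-9674 + 7935) + 11131) - 115*0 = (-1739 + 11131) + 0 = 9392 + 0 = 9392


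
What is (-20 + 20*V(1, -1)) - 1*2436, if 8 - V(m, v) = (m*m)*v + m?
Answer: -2296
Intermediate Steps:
V(m, v) = 8 - m - v*m**2 (V(m, v) = 8 - ((m*m)*v + m) = 8 - (m**2*v + m) = 8 - (v*m**2 + m) = 8 - (m + v*m**2) = 8 + (-m - v*m**2) = 8 - m - v*m**2)
(-20 + 20*V(1, -1)) - 1*2436 = (-20 + 20*(8 - 1*1 - 1*(-1)*1**2)) - 1*2436 = (-20 + 20*(8 - 1 - 1*(-1)*1)) - 2436 = (-20 + 20*(8 - 1 + 1)) - 2436 = (-20 + 20*8) - 2436 = (-20 + 160) - 2436 = 140 - 2436 = -2296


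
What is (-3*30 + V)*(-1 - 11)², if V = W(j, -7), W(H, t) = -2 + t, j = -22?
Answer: -14256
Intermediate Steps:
V = -9 (V = -2 - 7 = -9)
(-3*30 + V)*(-1 - 11)² = (-3*30 - 9)*(-1 - 11)² = (-90 - 9)*(-12)² = -99*144 = -14256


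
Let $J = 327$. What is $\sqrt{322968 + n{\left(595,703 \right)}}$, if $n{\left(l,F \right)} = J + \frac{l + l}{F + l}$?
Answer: $\frac{5 \sqrt{5446902538}}{649} \approx 568.59$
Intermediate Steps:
$n{\left(l,F \right)} = 327 + \frac{2 l}{F + l}$ ($n{\left(l,F \right)} = 327 + \frac{l + l}{F + l} = 327 + \frac{2 l}{F + l}$)
$\sqrt{322968 + n{\left(595,703 \right)}} = \sqrt{322968 + \frac{327 \cdot 703 + 329 \cdot 595}{703 + 595}} = \sqrt{322968 + \frac{229881 + 195755}{1298}} = \sqrt{322968 + \frac{1}{1298} \cdot 425636} = \sqrt{322968 + \frac{212818}{649}} = \sqrt{\frac{209819050}{649}} = \frac{5 \sqrt{5446902538}}{649}$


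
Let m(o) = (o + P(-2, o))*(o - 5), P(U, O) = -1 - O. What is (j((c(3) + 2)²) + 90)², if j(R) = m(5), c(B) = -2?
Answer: 8100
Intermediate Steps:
m(o) = 5 - o (m(o) = (o + (-1 - o))*(o - 5) = -(-5 + o) = 5 - o)
j(R) = 0 (j(R) = 5 - 1*5 = 5 - 5 = 0)
(j((c(3) + 2)²) + 90)² = (0 + 90)² = 90² = 8100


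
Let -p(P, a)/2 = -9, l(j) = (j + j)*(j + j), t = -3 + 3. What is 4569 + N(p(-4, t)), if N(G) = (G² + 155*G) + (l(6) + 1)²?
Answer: 28708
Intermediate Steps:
t = 0
l(j) = 4*j² (l(j) = (2*j)*(2*j) = 4*j²)
p(P, a) = 18 (p(P, a) = -2*(-9) = 18)
N(G) = 21025 + G² + 155*G (N(G) = (G² + 155*G) + (4*6² + 1)² = (G² + 155*G) + (4*36 + 1)² = (G² + 155*G) + (144 + 1)² = (G² + 155*G) + 145² = (G² + 155*G) + 21025 = 21025 + G² + 155*G)
4569 + N(p(-4, t)) = 4569 + (21025 + 18² + 155*18) = 4569 + (21025 + 324 + 2790) = 4569 + 24139 = 28708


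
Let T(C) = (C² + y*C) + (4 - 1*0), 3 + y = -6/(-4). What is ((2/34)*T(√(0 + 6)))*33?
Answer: 330/17 - 99*√6/34 ≈ 12.279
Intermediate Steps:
y = -3/2 (y = -3 - 6/(-4) = -3 - 6*(-¼) = -3 + 3/2 = -3/2 ≈ -1.5000)
T(C) = 4 + C² - 3*C/2 (T(C) = (C² - 3*C/2) + (4 - 1*0) = (C² - 3*C/2) + (4 + 0) = (C² - 3*C/2) + 4 = 4 + C² - 3*C/2)
((2/34)*T(√(0 + 6)))*33 = ((2/34)*(4 + (√(0 + 6))² - 3*√(0 + 6)/2))*33 = ((2*(1/34))*(4 + (√6)² - 3*√6/2))*33 = ((4 + 6 - 3*√6/2)/17)*33 = ((10 - 3*√6/2)/17)*33 = (10/17 - 3*√6/34)*33 = 330/17 - 99*√6/34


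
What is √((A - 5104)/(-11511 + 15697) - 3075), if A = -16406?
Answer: I*√13493005890/2093 ≈ 55.499*I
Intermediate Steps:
√((A - 5104)/(-11511 + 15697) - 3075) = √((-16406 - 5104)/(-11511 + 15697) - 3075) = √(-21510/4186 - 3075) = √(-21510*1/4186 - 3075) = √(-10755/2093 - 3075) = √(-6446730/2093) = I*√13493005890/2093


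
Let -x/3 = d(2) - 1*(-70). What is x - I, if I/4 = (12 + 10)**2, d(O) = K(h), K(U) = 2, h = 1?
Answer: -2152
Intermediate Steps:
d(O) = 2
I = 1936 (I = 4*(12 + 10)**2 = 4*22**2 = 4*484 = 1936)
x = -216 (x = -3*(2 - 1*(-70)) = -3*(2 + 70) = -3*72 = -216)
x - I = -216 - 1*1936 = -216 - 1936 = -2152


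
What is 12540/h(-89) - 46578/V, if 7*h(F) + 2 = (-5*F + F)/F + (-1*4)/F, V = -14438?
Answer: -5638551681/382607 ≈ -14737.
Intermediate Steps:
h(F) = -6/7 - 4/(7*F) (h(F) = -2/7 + ((-5*F + F)/F + (-1*4)/F)/7 = -2/7 + ((-4*F)/F - 4/F)/7 = -2/7 + (-4 - 4/F)/7 = -2/7 + (-4/7 - 4/(7*F)) = -6/7 - 4/(7*F))
12540/h(-89) - 46578/V = 12540/(((2/7)*(-2 - 3*(-89))/(-89))) - 46578/(-14438) = 12540/(((2/7)*(-1/89)*(-2 + 267))) - 46578*(-1/14438) = 12540/(((2/7)*(-1/89)*265)) + 23289/7219 = 12540/(-530/623) + 23289/7219 = 12540*(-623/530) + 23289/7219 = -781242/53 + 23289/7219 = -5638551681/382607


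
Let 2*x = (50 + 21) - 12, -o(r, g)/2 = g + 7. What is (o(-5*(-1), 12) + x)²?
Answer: 289/4 ≈ 72.250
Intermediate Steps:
o(r, g) = -14 - 2*g (o(r, g) = -2*(g + 7) = -2*(7 + g) = -14 - 2*g)
x = 59/2 (x = ((50 + 21) - 12)/2 = (71 - 12)/2 = (½)*59 = 59/2 ≈ 29.500)
(o(-5*(-1), 12) + x)² = ((-14 - 2*12) + 59/2)² = ((-14 - 24) + 59/2)² = (-38 + 59/2)² = (-17/2)² = 289/4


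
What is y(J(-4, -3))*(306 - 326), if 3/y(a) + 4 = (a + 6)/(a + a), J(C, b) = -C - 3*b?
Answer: 312/17 ≈ 18.353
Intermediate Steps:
y(a) = 3/(-4 + (6 + a)/(2*a)) (y(a) = 3/(-4 + (a + 6)/(a + a)) = 3/(-4 + (6 + a)/((2*a))) = 3/(-4 + (6 + a)*(1/(2*a))) = 3/(-4 + (6 + a)/(2*a)))
y(J(-4, -3))*(306 - 326) = (-6*(-1*(-4) - 3*(-3))/(-6 + 7*(-1*(-4) - 3*(-3))))*(306 - 326) = -6*(4 + 9)/(-6 + 7*(4 + 9))*(-20) = -6*13/(-6 + 7*13)*(-20) = -6*13/(-6 + 91)*(-20) = -6*13/85*(-20) = -6*13*1/85*(-20) = -78/85*(-20) = 312/17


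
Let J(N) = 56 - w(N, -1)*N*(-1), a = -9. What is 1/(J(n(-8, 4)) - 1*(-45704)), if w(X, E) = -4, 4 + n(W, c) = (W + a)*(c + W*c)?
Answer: 1/43872 ≈ 2.2794e-5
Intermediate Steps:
n(W, c) = -4 + (-9 + W)*(c + W*c) (n(W, c) = -4 + (W - 9)*(c + W*c) = -4 + (-9 + W)*(c + W*c))
J(N) = 56 - 4*N (J(N) = 56 - (-4*N)*(-1) = 56 - 4*N)
1/(J(n(-8, 4)) - 1*(-45704)) = 1/((56 - 4*(-4 - 9*4 + 4*(-8)**2 - 8*(-8)*4)) - 1*(-45704)) = 1/((56 - 4*(-4 - 36 + 4*64 + 256)) + 45704) = 1/((56 - 4*(-4 - 36 + 256 + 256)) + 45704) = 1/((56 - 4*472) + 45704) = 1/((56 - 1888) + 45704) = 1/(-1832 + 45704) = 1/43872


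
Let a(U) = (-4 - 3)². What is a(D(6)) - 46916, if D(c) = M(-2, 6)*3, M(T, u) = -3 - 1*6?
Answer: -46867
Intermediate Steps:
M(T, u) = -9 (M(T, u) = -3 - 6 = -9)
D(c) = -27 (D(c) = -9*3 = -27)
a(U) = 49 (a(U) = (-7)² = 49)
a(D(6)) - 46916 = 49 - 46916 = -46867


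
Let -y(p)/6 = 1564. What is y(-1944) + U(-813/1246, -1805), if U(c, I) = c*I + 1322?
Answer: -8577787/1246 ≈ -6884.3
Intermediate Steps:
U(c, I) = 1322 + I*c (U(c, I) = I*c + 1322 = 1322 + I*c)
y(p) = -9384 (y(p) = -6*1564 = -9384)
y(-1944) + U(-813/1246, -1805) = -9384 + (1322 - (-1467465)/1246) = -9384 + (1322 - 1805*(-813/1246)) = -9384 + (1322 + 1467465/1246) = -9384 + 3114677/1246 = -8577787/1246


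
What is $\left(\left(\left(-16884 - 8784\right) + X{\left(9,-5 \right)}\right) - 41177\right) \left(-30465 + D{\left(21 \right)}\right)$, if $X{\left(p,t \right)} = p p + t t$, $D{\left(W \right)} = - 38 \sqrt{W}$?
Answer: $2033203635 + 2536082 \sqrt{21} \approx 2.0448 \cdot 10^{9}$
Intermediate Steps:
$X{\left(p,t \right)} = p^{2} + t^{2}$
$\left(\left(\left(-16884 - 8784\right) + X{\left(9,-5 \right)}\right) - 41177\right) \left(-30465 + D{\left(21 \right)}\right) = \left(\left(\left(-16884 - 8784\right) + \left(9^{2} + \left(-5\right)^{2}\right)\right) - 41177\right) \left(-30465 - 38 \sqrt{21}\right) = \left(\left(-25668 + \left(81 + 25\right)\right) - 41177\right) \left(-30465 - 38 \sqrt{21}\right) = \left(\left(-25668 + 106\right) - 41177\right) \left(-30465 - 38 \sqrt{21}\right) = \left(-25562 - 41177\right) \left(-30465 - 38 \sqrt{21}\right) = - 66739 \left(-30465 - 38 \sqrt{21}\right) = 2033203635 + 2536082 \sqrt{21}$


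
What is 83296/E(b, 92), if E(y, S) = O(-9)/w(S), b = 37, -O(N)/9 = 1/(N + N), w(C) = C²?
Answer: 1410034688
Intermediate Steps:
O(N) = -9/(2*N) (O(N) = -9/(N + N) = -9*1/(2*N) = -9/(2*N))
E(y, S) = 1/(2*S²) (E(y, S) = (-9/2/(-9))/(S²) = (-9/2*(-⅑))/S² = 1/(2*S²))
83296/E(b, 92) = 83296/(((½)/92²)) = 83296/(((½)*(1/8464))) = 83296/(1/16928) = 83296*16928 = 1410034688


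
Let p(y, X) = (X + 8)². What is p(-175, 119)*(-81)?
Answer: -1306449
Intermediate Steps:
p(y, X) = (8 + X)²
p(-175, 119)*(-81) = (8 + 119)²*(-81) = 127²*(-81) = 16129*(-81) = -1306449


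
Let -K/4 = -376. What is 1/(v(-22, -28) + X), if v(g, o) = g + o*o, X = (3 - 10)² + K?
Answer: 1/2315 ≈ 0.00043197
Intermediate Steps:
K = 1504 (K = -4*(-376) = 1504)
X = 1553 (X = (3 - 10)² + 1504 = (-7)² + 1504 = 49 + 1504 = 1553)
v(g, o) = g + o²
1/(v(-22, -28) + X) = 1/((-22 + (-28)²) + 1553) = 1/((-22 + 784) + 1553) = 1/(762 + 1553) = 1/2315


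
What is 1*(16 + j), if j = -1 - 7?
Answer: 8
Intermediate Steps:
j = -8
1*(16 + j) = 1*(16 - 8) = 1*8 = 8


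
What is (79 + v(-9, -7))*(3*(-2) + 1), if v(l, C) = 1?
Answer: -400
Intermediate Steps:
(79 + v(-9, -7))*(3*(-2) + 1) = (79 + 1)*(3*(-2) + 1) = 80*(-6 + 1) = 80*(-5) = -400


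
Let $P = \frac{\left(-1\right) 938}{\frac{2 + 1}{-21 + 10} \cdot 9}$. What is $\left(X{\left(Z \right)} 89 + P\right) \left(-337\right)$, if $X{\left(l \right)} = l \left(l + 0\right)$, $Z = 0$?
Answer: $- \frac{3477166}{27} \approx -1.2878 \cdot 10^{5}$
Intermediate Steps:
$X{\left(l \right)} = l^{2}$ ($X{\left(l \right)} = l l = l^{2}$)
$P = \frac{10318}{27}$ ($P = - \frac{938}{\frac{3}{-11} \cdot 9} = - \frac{938}{3 \left(- \frac{1}{11}\right) 9} = - \frac{938}{\left(- \frac{3}{11}\right) 9} = - \frac{938}{- \frac{27}{11}} = \left(-938\right) \left(- \frac{11}{27}\right) = \frac{10318}{27} \approx 382.15$)
$\left(X{\left(Z \right)} 89 + P\right) \left(-337\right) = \left(0^{2} \cdot 89 + \frac{10318}{27}\right) \left(-337\right) = \left(0 \cdot 89 + \frac{10318}{27}\right) \left(-337\right) = \left(0 + \frac{10318}{27}\right) \left(-337\right) = \frac{10318}{27} \left(-337\right) = - \frac{3477166}{27}$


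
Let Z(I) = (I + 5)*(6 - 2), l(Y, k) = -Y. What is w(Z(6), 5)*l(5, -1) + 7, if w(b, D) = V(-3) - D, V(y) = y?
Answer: 47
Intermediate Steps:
Z(I) = 20 + 4*I (Z(I) = (5 + I)*4 = 20 + 4*I)
w(b, D) = -3 - D
w(Z(6), 5)*l(5, -1) + 7 = (-3 - 1*5)*(-1*5) + 7 = (-3 - 5)*(-5) + 7 = -8*(-5) + 7 = 40 + 7 = 47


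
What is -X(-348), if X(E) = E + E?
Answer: 696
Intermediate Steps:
X(E) = 2*E
-X(-348) = -2*(-348) = -1*(-696) = 696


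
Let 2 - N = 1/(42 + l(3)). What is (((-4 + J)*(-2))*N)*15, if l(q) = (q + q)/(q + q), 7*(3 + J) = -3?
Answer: 132600/301 ≈ 440.53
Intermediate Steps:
J = -24/7 (J = -3 + (⅐)*(-3) = -3 - 3/7 = -24/7 ≈ -3.4286)
l(q) = 1 (l(q) = (2*q)/((2*q)) = (2*q)*(1/(2*q)) = 1)
N = 85/43 (N = 2 - 1/(42 + 1) = 2 - 1/43 = 85/43 ≈ 1.9767)
(((-4 + J)*(-2))*N)*15 = (((-4 - 24/7)*(-2))*(85/43))*15 = (-52/7*(-2)*(85/43))*15 = ((104/7)*(85/43))*15 = (8840/301)*15 = 132600/301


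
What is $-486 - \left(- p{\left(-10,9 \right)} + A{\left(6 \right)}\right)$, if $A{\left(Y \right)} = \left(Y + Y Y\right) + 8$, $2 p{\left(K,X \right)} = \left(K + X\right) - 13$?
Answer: $-543$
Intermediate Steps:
$p{\left(K,X \right)} = - \frac{13}{2} + \frac{K}{2} + \frac{X}{2}$ ($p{\left(K,X \right)} = \frac{\left(K + X\right) - 13}{2} = \frac{-13 + K + X}{2} = - \frac{13}{2} + \frac{K}{2} + \frac{X}{2}$)
$A{\left(Y \right)} = 8 + Y + Y^{2}$ ($A{\left(Y \right)} = \left(Y + Y^{2}\right) + 8 = 8 + Y + Y^{2}$)
$-486 - \left(- p{\left(-10,9 \right)} + A{\left(6 \right)}\right) = -486 + \left(\left(- \frac{13}{2} + \frac{1}{2} \left(-10\right) + \frac{1}{2} \cdot 9\right) - \left(8 + 6 + 6^{2}\right)\right) = -486 - 57 = -543$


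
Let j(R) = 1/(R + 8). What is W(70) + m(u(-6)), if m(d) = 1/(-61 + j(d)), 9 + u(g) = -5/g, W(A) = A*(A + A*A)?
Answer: 23309299/67 ≈ 3.4790e+5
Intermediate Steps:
W(A) = A*(A + A**2)
j(R) = 1/(8 + R)
u(g) = -9 - 5/g
m(d) = 1/(-61 + 1/(8 + d))
W(70) + m(u(-6)) = 70**2*(1 + 70) + (-8 - (-9 - 5/(-6)))/(487 + 61*(-9 - 5/(-6))) = 4900*71 + (-8 - (-9 - 5*(-1/6)))/(487 + 61*(-9 - 5*(-1/6))) = 347900 + (-8 - (-9 + 5/6))/(487 + 61*(-9 + 5/6)) = 347900 + (-8 - 1*(-49/6))/(487 + 61*(-49/6)) = 347900 + (-8 + 49/6)/(487 - 2989/6) = 347900 + (1/6)/(-67/6) = 347900 - 6/67*1/6 = 347900 - 1/67 = 23309299/67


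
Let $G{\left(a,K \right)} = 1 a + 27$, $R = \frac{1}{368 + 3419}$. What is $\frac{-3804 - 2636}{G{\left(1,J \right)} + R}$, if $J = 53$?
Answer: $- \frac{24388280}{106037} \approx -230.0$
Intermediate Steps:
$R = \frac{1}{3787} \approx 0.00026406$
$G{\left(a,K \right)} = 27 + a$ ($G{\left(a,K \right)} = a + 27 = 27 + a$)
$\frac{-3804 - 2636}{G{\left(1,J \right)} + R} = \frac{-3804 - 2636}{\left(27 + 1\right) + \frac{1}{3787}} = \frac{-3804 - 2636}{28 + \frac{1}{3787}} = - \frac{6440}{\frac{106037}{3787}} = \left(-6440\right) \frac{3787}{106037} = - \frac{24388280}{106037}$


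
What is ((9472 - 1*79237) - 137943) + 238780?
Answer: 31072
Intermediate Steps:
((9472 - 1*79237) - 137943) + 238780 = ((9472 - 79237) - 137943) + 238780 = (-69765 - 137943) + 238780 = -207708 + 238780 = 31072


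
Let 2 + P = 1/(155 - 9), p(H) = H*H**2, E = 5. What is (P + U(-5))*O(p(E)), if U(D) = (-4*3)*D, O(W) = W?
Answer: 1058625/146 ≈ 7250.9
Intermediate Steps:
p(H) = H**3
P = -291/146 (P = -2 + 1/(155 - 9) = -2 + 1/146 = -291/146 ≈ -1.9932)
U(D) = -12*D
(P + U(-5))*O(p(E)) = (-291/146 - 12*(-5))*5**3 = (-291/146 + 60)*125 = (8469/146)*125 = 1058625/146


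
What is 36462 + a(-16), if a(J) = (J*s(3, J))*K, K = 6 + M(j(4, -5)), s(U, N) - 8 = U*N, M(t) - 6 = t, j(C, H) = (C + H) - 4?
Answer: 40942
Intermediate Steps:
j(C, H) = -4 + C + H
M(t) = 6 + t
s(U, N) = 8 + N*U (s(U, N) = 8 + U*N = 8 + N*U)
K = 7 (K = 6 + (6 + (-4 + 4 - 5)) = 6 + (6 - 5) = 6 + 1 = 7)
a(J) = 7*J*(8 + 3*J) (a(J) = (J*(8 + J*3))*7 = (J*(8 + 3*J))*7 = 7*J*(8 + 3*J))
36462 + a(-16) = 36462 + 7*(-16)*(8 + 3*(-16)) = 36462 + 7*(-16)*(8 - 48) = 36462 + 7*(-16)*(-40) = 36462 + 4480 = 40942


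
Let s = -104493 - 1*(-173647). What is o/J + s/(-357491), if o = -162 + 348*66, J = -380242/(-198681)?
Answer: 809903963209879/67966546411 ≈ 11916.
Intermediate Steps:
J = 380242/198681 (J = -380242*(-1/198681) = 380242/198681 ≈ 1.9138)
s = 69154 (s = -104493 + 173647 = 69154)
o = 22806 (o = -162 + 22968 = 22806)
o/J + s/(-357491) = 22806/(380242/198681) + 69154/(-357491) = 22806*(198681/380242) + 69154*(-1/357491) = 2265559443/190121 - 69154/357491 = 809903963209879/67966546411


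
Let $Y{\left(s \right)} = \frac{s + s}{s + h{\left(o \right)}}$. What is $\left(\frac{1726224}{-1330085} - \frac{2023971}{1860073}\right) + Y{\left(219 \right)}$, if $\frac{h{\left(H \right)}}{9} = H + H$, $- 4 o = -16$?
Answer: $- \frac{211374685177109}{239983354031885} \approx -0.88079$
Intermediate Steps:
$o = 4$ ($o = \left(- \frac{1}{4}\right) \left(-16\right) = 4$)
$h{\left(H \right)} = 18 H$ ($h{\left(H \right)} = 9 \left(H + H\right) = 9 \cdot 2 H = 18 H$)
$Y{\left(s \right)} = \frac{2 s}{72 + s}$ ($Y{\left(s \right)} = \frac{s + s}{s + 18 \cdot 4} = \frac{2 s}{s + 72} = \frac{2 s}{72 + s}$)
$\left(\frac{1726224}{-1330085} - \frac{2023971}{1860073}\right) + Y{\left(219 \right)} = \left(\frac{1726224}{-1330085} - \frac{2023971}{1860073}\right) + 2 \cdot 219 \frac{1}{72 + 219} = \left(1726224 \left(- \frac{1}{1330085}\right) - \frac{2023971}{1860073}\right) + 2 \cdot 219 \cdot \frac{1}{291} = \left(- \frac{1726224}{1330085} - \frac{2023971}{1860073}\right) + 2 \cdot 219 \cdot \frac{1}{291} = - \frac{5902956121887}{2474055196205} + \frac{146}{97} = - \frac{211374685177109}{239983354031885}$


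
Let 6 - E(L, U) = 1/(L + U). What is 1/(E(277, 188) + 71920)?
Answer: 465/33445589 ≈ 1.3903e-5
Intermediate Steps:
E(L, U) = 6 - 1/(L + U)
1/(E(277, 188) + 71920) = 1/((-1 + 6*277 + 6*188)/(277 + 188) + 71920) = 1/((-1 + 1662 + 1128)/465 + 71920) = 1/((1/465)*2789 + 71920) = 1/(2789/465 + 71920) = 1/(33445589/465) = 465/33445589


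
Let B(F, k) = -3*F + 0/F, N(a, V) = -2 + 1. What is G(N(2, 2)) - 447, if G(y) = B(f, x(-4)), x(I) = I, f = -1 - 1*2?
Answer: -438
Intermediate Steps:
f = -3 (f = -1 - 2 = -3)
N(a, V) = -1
B(F, k) = -3*F (B(F, k) = -3*F + 0 = -3*F)
G(y) = 9 (G(y) = -3*(-3) = 9)
G(N(2, 2)) - 447 = 9 - 447 = -438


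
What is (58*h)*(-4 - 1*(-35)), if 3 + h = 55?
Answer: 93496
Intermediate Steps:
h = 52 (h = -3 + 55 = 52)
(58*h)*(-4 - 1*(-35)) = (58*52)*(-4 - 1*(-35)) = 3016*(-4 + 35) = 3016*31 = 93496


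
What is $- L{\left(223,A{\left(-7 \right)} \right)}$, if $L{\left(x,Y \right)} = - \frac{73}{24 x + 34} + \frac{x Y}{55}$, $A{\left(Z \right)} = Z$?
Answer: $\frac{8411561}{296230} \approx 28.395$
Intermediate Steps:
$L{\left(x,Y \right)} = - \frac{73}{34 + 24 x} + \frac{Y x}{55}$ ($L{\left(x,Y \right)} = - \frac{73}{34 + 24 x} + Y x \frac{1}{55} = - \frac{73}{34 + 24 x} + \frac{Y x}{55}$)
$- L{\left(223,A{\left(-7 \right)} \right)} = - \frac{-4015 + 24 \left(-7\right) 223^{2} + 34 \left(-7\right) 223}{110 \left(17 + 12 \cdot 223\right)} = - \frac{-4015 + 24 \left(-7\right) 49729 - 53074}{110 \left(17 + 2676\right)} = - \frac{-4015 - 8354472 - 53074}{110 \cdot 2693} = - \frac{-8411561}{110 \cdot 2693} = \left(-1\right) \left(- \frac{8411561}{296230}\right) = \frac{8411561}{296230}$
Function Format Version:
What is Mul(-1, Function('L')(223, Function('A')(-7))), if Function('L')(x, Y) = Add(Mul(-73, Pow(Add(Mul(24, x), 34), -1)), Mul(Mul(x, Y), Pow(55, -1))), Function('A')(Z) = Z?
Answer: Rational(8411561, 296230) ≈ 28.395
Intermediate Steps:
Function('L')(x, Y) = Add(Mul(-73, Pow(Add(34, Mul(24, x)), -1)), Mul(Rational(1, 55), Y, x)) (Function('L')(x, Y) = Add(Mul(-73, Pow(Add(34, Mul(24, x)), -1)), Mul(Mul(Y, x), Rational(1, 55))) = Add(Mul(-73, Pow(Add(34, Mul(24, x)), -1)), Mul(Rational(1, 55), Y, x)))
Mul(-1, Function('L')(223, Function('A')(-7))) = Mul(-1, Mul(Rational(1, 110), Pow(Add(17, Mul(12, 223)), -1), Add(-4015, Mul(24, -7, Pow(223, 2)), Mul(34, -7, 223)))) = Mul(-1, Mul(Rational(1, 110), Pow(Add(17, 2676), -1), Add(-4015, Mul(24, -7, 49729), -53074))) = Mul(-1, Mul(Rational(1, 110), Pow(2693, -1), Add(-4015, -8354472, -53074))) = Mul(-1, Mul(Rational(1, 110), Rational(1, 2693), -8411561)) = Mul(-1, Rational(-8411561, 296230)) = Rational(8411561, 296230)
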